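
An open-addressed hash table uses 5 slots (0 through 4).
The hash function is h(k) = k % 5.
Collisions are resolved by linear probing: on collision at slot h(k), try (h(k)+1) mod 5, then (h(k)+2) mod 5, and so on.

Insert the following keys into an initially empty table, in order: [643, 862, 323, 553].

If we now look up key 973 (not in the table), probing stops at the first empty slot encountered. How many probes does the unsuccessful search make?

Insert 643: h=3, slot 3 empty => index 3.
Insert 862: h=2, slot 2 empty => index 2.
Insert 323: h=3, slot 3 occupied => index 4.
Insert 553: h=3, slots 3,4 occupied => index 0.
Table: [553, ∅, 862, 643, 323]
Lookup 973: h=3, probe 3,4,0,1 → slot 1 empty, not found.

4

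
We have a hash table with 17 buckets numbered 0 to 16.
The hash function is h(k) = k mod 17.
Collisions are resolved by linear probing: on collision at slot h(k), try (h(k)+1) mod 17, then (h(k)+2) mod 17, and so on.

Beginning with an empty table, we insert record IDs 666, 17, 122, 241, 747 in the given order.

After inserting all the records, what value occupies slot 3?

666: h=3 => slot 3
17: h=0 => slot 0
122: h=3, probe 3,4 => slot 4
241: h=3, probe 3,4,5 => slot 5
747: h=16 => slot 16
Table: [17, —, —, 666, 122, 241, —, —, —, —, —, —, —, —, —, —, 747]

666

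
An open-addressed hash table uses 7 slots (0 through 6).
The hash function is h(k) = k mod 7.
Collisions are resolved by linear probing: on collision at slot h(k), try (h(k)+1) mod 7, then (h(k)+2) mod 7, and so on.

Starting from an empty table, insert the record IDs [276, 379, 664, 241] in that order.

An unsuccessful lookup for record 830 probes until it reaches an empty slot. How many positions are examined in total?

2

276 hashes to 3; slot 3 is free => place at 3.
379 hashes to 1; slot 1 is free => place at 1.
664 hashes to 6; slot 6 is free => place at 6.
241 hashes to 3; 3 taken => place at 4.
Table: [-, 379, -, 276, 241, -, 664]
Lookup 830: h=4, probe 4,5 → slot 5 empty, not found.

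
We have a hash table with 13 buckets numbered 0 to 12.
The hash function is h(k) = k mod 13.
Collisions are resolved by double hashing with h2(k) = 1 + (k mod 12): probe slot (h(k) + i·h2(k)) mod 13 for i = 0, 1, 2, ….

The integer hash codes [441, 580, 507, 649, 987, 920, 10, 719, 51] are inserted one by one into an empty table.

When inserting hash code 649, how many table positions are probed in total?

Insert 441: h=12, slot 12 empty -> index 12.
Insert 580: h=8, slot 8 empty -> index 8.
Insert 507: h=0, slot 0 empty -> index 0.
Insert 649: h=12, h2=2, slot 12 occupied -> index 1.
Insert 987: h=12, h2=4, slot 12 occupied -> index 3.
Insert 920: h=10, slot 10 empty -> index 10.
Insert 10: h=10, h2=11, slots 10,8 occupied -> index 6.
Insert 719: h=4, slot 4 empty -> index 4.
Insert 51: h=12, h2=4, slots 12,3 occupied -> index 7.
Table: [507, 649, —, 987, 719, —, 10, 51, 580, —, 920, —, 441]

2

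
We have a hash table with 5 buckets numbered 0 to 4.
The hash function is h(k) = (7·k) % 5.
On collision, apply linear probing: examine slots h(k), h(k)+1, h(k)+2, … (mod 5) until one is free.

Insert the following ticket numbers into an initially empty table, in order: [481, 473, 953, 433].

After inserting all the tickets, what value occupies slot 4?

433

481 hashes to 2; slot 2 is free -> place at 2.
473 hashes to 1; slot 1 is free -> place at 1.
953 hashes to 1; 1,2 taken -> place at 3.
433 hashes to 1; 1,2,3 taken -> place at 4.
Table: [-, 473, 481, 953, 433]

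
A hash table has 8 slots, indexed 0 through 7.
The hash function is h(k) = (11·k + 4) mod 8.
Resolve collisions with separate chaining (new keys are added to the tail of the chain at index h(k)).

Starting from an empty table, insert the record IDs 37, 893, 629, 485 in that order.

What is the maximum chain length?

4

Insert 37: h=3, bucket 3 empty → new chain.
Insert 893: h=3, bucket 3 nonempty → append to chain.
Insert 629: h=3, bucket 3 nonempty → append to chain.
Insert 485: h=3, bucket 3 nonempty → append to chain.
Final buckets:
0: —
1: —
2: —
3: 37 -> 893 -> 629 -> 485
4: —
5: —
6: —
7: —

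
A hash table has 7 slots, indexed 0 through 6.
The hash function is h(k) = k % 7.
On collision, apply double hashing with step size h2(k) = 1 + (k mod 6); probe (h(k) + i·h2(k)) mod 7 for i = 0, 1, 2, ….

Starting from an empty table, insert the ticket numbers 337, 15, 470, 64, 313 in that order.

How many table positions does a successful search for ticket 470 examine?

337 hashes to 1; slot 1 is free => place at 1.
15 hashes to 1, h2=4; 1 taken => place at 5.
470 hashes to 1, h2=3; 1 taken => place at 4.
64 hashes to 1, h2=5; 1 taken => place at 6.
313 hashes to 5, h2=2; 5 taken => place at 0.
Table: [313, 337, ∅, ∅, 470, 15, 64]
Lookup 470: h=1, h2=3, probe 1,4 → found at 4.

2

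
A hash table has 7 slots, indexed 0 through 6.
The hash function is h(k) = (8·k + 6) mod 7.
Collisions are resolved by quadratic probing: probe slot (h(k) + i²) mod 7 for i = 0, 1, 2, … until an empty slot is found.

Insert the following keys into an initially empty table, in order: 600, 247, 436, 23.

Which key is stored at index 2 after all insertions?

436

600: h=4 → slot 4
247: h=1 → slot 1
436: h=1, probe 1,2 → slot 2
23: h=1, probe 1,2,5 → slot 5
Table: [∅, 247, 436, ∅, 600, 23, ∅]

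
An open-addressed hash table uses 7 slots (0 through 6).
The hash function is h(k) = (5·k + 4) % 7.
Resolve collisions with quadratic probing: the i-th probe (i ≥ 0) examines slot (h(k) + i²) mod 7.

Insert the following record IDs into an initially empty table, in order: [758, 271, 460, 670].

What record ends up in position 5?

758: h=0 → slot 0
271: h=1 → slot 1
460: h=1, probe 1,2 → slot 2
670: h=1, probe 1,2,5 → slot 5
Table: [758, 271, 460, -, -, 670, -]

670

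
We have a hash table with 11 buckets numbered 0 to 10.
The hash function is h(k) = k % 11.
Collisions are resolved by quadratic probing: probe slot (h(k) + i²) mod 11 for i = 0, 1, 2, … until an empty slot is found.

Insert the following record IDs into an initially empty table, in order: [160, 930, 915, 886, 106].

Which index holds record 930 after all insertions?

7

160 hashes to 6; slot 6 is free → place at 6.
930 hashes to 6; 6 taken → place at 7.
915 hashes to 2; slot 2 is free → place at 2.
886 hashes to 6; 6,7 taken → place at 10.
106 hashes to 7; 7 taken → place at 8.
Table: [_, _, 915, _, _, _, 160, 930, 106, _, 886]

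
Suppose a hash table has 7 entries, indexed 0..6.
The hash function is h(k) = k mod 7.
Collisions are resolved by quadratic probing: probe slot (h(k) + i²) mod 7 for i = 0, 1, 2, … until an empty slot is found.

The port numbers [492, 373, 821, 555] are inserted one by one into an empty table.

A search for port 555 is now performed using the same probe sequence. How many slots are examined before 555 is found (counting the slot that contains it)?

4

Insert 492: h=2, slot 2 empty -> index 2.
Insert 373: h=2, slot 2 occupied -> index 3.
Insert 821: h=2, slots 2,3 occupied -> index 6.
Insert 555: h=2, slots 2,3,6 occupied -> index 4.
Table: [_, _, 492, 373, 555, _, 821]
Lookup 555: h=2, probe 2,3,6,4 → found at 4.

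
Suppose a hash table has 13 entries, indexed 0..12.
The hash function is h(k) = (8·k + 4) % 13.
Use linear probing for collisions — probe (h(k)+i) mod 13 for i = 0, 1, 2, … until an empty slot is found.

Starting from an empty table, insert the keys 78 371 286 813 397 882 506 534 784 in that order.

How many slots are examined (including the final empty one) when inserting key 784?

78: h=4 -> slot 4
371: h=8 -> slot 8
286: h=4, probe 4,5 -> slot 5
813: h=8, probe 8,9 -> slot 9
397: h=8, probe 8,9,10 -> slot 10
882: h=1 -> slot 1
506: h=9, probe 9,10,11 -> slot 11
534: h=12 -> slot 12
784: h=10, probe 10,11,12,0 -> slot 0
Table: [784, 882, ., ., 78, 286, ., ., 371, 813, 397, 506, 534]

4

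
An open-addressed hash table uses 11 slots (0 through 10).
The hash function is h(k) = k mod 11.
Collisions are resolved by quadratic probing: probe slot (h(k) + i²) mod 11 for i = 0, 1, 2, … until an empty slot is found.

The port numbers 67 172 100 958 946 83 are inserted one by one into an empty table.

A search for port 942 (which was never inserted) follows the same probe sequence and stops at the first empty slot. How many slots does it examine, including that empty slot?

2

Insert 67: h=1, slot 1 empty → index 1.
Insert 172: h=7, slot 7 empty → index 7.
Insert 100: h=1, slot 1 occupied → index 2.
Insert 958: h=1, slots 1,2 occupied → index 5.
Insert 946: h=0, slot 0 empty → index 0.
Insert 83: h=6, slot 6 empty → index 6.
Table: [946, 67, 100, _, _, 958, 83, 172, _, _, _]
Lookup 942: h=7, probe 7,8 → slot 8 empty, not found.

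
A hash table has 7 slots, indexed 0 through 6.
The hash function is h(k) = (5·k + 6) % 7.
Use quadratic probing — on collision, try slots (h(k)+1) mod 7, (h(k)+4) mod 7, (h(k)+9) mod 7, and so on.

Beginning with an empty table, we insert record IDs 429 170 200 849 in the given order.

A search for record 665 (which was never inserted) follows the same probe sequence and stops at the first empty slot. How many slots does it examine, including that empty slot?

429: h=2 => slot 2
170: h=2, probe 2,3 => slot 3
200: h=5 => slot 5
849: h=2, probe 2,3,6 => slot 6
Table: [., ., 429, 170, ., 200, 849]
Lookup 665: h=6, probe 6,0 → slot 0 empty, not found.

2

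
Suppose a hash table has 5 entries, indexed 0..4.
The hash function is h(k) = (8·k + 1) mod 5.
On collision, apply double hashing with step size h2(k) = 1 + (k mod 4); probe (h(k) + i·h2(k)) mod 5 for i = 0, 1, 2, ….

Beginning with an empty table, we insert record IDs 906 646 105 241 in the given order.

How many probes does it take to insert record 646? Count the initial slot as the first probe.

Insert 906: h=4, slot 4 empty → index 4.
Insert 646: h=4, h2=3, slot 4 occupied → index 2.
Insert 105: h=1, slot 1 empty → index 1.
Insert 241: h=4, h2=2, slots 4,1 occupied → index 3.
Table: [_, 105, 646, 241, 906]

2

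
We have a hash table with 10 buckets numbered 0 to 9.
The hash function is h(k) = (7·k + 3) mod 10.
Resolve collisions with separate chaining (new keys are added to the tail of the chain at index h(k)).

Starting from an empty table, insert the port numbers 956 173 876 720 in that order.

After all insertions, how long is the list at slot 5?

2

Insert 956: h=5, bucket 5 empty -> new chain.
Insert 173: h=4, bucket 4 empty -> new chain.
Insert 876: h=5, bucket 5 nonempty -> append to chain.
Insert 720: h=3, bucket 3 empty -> new chain.
Final buckets:
0: _
1: _
2: _
3: 720
4: 173
5: 956 -> 876
6: _
7: _
8: _
9: _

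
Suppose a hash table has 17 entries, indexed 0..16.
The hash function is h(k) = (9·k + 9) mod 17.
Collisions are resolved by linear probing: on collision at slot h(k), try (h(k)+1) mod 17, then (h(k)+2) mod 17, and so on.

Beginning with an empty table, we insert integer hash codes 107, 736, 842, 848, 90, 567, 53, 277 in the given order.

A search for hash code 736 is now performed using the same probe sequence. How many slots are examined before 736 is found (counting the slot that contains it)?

2

107 hashes to 3; slot 3 is free → place at 3.
736 hashes to 3; 3 taken → place at 4.
842 hashes to 5; slot 5 is free → place at 5.
848 hashes to 8; slot 8 is free → place at 8.
90 hashes to 3; 3,4,5 taken → place at 6.
567 hashes to 12; slot 12 is free → place at 12.
53 hashes to 10; slot 10 is free → place at 10.
277 hashes to 3; 3,4,5,6 taken → place at 7.
Table: [., ., ., 107, 736, 842, 90, 277, 848, ., 53, ., 567, ., ., ., .]
Lookup 736: h=3, probe 3,4 → found at 4.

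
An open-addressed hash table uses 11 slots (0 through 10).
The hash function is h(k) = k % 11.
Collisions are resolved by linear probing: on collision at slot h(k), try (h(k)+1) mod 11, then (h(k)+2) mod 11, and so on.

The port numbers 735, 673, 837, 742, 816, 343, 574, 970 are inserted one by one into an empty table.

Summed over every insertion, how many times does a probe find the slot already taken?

12

735 hashes to 9; slot 9 is free -> place at 9.
673 hashes to 2; slot 2 is free -> place at 2.
837 hashes to 1; slot 1 is free -> place at 1.
742 hashes to 5; slot 5 is free -> place at 5.
816 hashes to 2; 2 taken -> place at 3.
343 hashes to 2; 2,3 taken -> place at 4.
574 hashes to 2; 2,3,4,5 taken -> place at 6.
970 hashes to 2; 2,3,4,5,6 taken -> place at 7.
Table: [—, 837, 673, 816, 343, 742, 574, 970, —, 735, —]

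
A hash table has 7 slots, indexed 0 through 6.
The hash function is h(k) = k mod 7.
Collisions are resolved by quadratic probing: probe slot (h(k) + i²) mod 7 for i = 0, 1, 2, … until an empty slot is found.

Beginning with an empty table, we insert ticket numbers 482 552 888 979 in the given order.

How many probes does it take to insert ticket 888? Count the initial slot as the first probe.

3

Insert 482: h=6, slot 6 empty => index 6.
Insert 552: h=6, slot 6 occupied => index 0.
Insert 888: h=6, slots 6,0 occupied => index 3.
Insert 979: h=6, slots 6,0,3 occupied => index 1.
Table: [552, 979, ., 888, ., ., 482]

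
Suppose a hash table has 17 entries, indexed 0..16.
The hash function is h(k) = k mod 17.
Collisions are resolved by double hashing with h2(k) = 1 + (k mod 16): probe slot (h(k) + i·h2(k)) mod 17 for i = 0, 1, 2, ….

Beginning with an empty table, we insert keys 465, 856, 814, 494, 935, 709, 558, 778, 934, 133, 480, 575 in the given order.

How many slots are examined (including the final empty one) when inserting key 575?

4

465 hashes to 6; slot 6 is free → place at 6.
856 hashes to 6, h2=9; 6 taken → place at 15.
814 hashes to 15, h2=15; 15 taken → place at 13.
494 hashes to 1; slot 1 is free → place at 1.
935 hashes to 0; slot 0 is free → place at 0.
709 hashes to 12; slot 12 is free → place at 12.
558 hashes to 14; slot 14 is free → place at 14.
778 hashes to 13, h2=11; 13 taken → place at 7.
934 hashes to 16; slot 16 is free → place at 16.
133 hashes to 14, h2=6; 14 taken → place at 3.
480 hashes to 4; slot 4 is free → place at 4.
575 hashes to 14, h2=16; 14,13,12 taken → place at 11.
Table: [935, 494, -, 133, 480, -, 465, 778, -, -, -, 575, 709, 814, 558, 856, 934]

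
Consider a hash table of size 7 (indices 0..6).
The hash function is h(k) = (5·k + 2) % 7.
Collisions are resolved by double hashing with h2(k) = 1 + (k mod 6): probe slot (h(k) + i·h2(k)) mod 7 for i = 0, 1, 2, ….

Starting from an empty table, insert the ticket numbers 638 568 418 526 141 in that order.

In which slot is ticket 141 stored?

Insert 638: h=0, slot 0 empty -> index 0.
Insert 568: h=0, h2=5, slot 0 occupied -> index 5.
Insert 418: h=6, slot 6 empty -> index 6.
Insert 526: h=0, h2=5, slots 0,5 occupied -> index 3.
Insert 141: h=0, h2=4, slot 0 occupied -> index 4.
Table: [638, ∅, ∅, 526, 141, 568, 418]

4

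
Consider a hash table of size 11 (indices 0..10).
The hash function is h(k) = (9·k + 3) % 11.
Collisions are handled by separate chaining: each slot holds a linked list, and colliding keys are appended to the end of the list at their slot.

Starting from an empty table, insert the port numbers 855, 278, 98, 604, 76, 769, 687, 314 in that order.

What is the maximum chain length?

4

855 → bucket 9
278 → bucket 8
98 → bucket 5
604 → bucket 5 (collision)
76 → bucket 5 (collision)
769 → bucket 5 (collision)
687 → bucket 4
314 → bucket 2
Final buckets:
0: _
1: _
2: 314
3: _
4: 687
5: 98 -> 604 -> 76 -> 769
6: _
7: _
8: 278
9: 855
10: _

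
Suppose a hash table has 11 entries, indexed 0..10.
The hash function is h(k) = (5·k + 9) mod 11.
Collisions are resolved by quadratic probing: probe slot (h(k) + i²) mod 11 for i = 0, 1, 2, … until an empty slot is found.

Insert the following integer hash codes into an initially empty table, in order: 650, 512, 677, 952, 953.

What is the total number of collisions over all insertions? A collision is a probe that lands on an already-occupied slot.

650 hashes to 3; slot 3 is free => place at 3.
512 hashes to 6; slot 6 is free => place at 6.
677 hashes to 6; 6 taken => place at 7.
952 hashes to 6; 6,7 taken => place at 10.
953 hashes to 0; slot 0 is free => place at 0.
Table: [953, _, _, 650, _, _, 512, 677, _, _, 952]

3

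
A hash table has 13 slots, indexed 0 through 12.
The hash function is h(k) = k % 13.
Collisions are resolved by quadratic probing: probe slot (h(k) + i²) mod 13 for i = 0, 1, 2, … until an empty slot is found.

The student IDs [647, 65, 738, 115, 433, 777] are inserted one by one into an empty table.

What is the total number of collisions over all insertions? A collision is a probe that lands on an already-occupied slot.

4

647 hashes to 10; slot 10 is free → place at 10.
65 hashes to 0; slot 0 is free → place at 0.
738 hashes to 10; 10 taken → place at 11.
115 hashes to 11; 11 taken → place at 12.
433 hashes to 4; slot 4 is free → place at 4.
777 hashes to 10; 10,11 taken → place at 1.
Table: [65, 777, —, —, 433, —, —, —, —, —, 647, 738, 115]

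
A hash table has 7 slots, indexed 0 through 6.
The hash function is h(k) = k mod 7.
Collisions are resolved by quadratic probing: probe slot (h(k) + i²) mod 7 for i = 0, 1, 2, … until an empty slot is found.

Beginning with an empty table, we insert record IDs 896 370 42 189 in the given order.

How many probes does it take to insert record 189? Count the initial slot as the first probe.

896 hashes to 0; slot 0 is free → place at 0.
370 hashes to 6; slot 6 is free → place at 6.
42 hashes to 0; 0 taken → place at 1.
189 hashes to 0; 0,1 taken → place at 4.
Table: [896, 42, —, —, 189, —, 370]

3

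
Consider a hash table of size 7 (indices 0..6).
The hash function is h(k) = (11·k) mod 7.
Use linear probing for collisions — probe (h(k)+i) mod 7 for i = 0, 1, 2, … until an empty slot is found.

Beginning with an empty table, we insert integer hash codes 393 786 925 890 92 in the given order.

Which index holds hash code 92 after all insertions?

0

Insert 393: h=4, slot 4 empty -> index 4.
Insert 786: h=1, slot 1 empty -> index 1.
Insert 925: h=4, slot 4 occupied -> index 5.
Insert 890: h=4, slots 4,5 occupied -> index 6.
Insert 92: h=4, slots 4,5,6 occupied -> index 0.
Table: [92, 786, —, —, 393, 925, 890]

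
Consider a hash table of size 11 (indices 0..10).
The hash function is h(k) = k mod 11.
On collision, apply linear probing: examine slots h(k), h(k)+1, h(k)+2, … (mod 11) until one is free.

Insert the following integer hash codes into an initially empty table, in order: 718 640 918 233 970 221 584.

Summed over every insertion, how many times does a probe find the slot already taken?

718: h=3 => slot 3
640: h=2 => slot 2
918: h=5 => slot 5
233: h=2, probe 2,3,4 => slot 4
970: h=2, probe 2,3,4,5,6 => slot 6
221: h=1 => slot 1
584: h=1, probe 1,2,3,4,5,6,7 => slot 7
Table: [_, 221, 640, 718, 233, 918, 970, 584, _, _, _]

12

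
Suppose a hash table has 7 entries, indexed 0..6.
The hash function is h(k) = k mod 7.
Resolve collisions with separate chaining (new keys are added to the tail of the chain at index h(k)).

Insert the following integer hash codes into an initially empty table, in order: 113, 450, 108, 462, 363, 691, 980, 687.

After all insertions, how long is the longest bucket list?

Insert 113: h=1, bucket 1 empty -> new chain.
Insert 450: h=2, bucket 2 empty -> new chain.
Insert 108: h=3, bucket 3 empty -> new chain.
Insert 462: h=0, bucket 0 empty -> new chain.
Insert 363: h=6, bucket 6 empty -> new chain.
Insert 691: h=5, bucket 5 empty -> new chain.
Insert 980: h=0, bucket 0 nonempty -> append to chain.
Insert 687: h=1, bucket 1 nonempty -> append to chain.
Final buckets:
0: 462 -> 980
1: 113 -> 687
2: 450
3: 108
4: ∅
5: 691
6: 363

2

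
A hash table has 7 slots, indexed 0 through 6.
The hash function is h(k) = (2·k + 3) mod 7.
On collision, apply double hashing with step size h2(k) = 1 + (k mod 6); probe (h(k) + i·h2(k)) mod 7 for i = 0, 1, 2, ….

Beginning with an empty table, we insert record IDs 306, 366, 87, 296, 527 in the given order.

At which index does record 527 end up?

5

306 hashes to 6; slot 6 is free => place at 6.
366 hashes to 0; slot 0 is free => place at 0.
87 hashes to 2; slot 2 is free => place at 2.
296 hashes to 0, h2=3; 0 taken => place at 3.
527 hashes to 0, h2=6; 0,6 taken => place at 5.
Table: [366, ∅, 87, 296, ∅, 527, 306]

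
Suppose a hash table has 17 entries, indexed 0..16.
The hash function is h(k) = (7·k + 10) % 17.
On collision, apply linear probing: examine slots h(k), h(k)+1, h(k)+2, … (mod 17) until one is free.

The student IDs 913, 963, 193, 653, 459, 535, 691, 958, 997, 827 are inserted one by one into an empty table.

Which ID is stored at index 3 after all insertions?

913 hashes to 9; slot 9 is free → place at 9.
963 hashes to 2; slot 2 is free → place at 2.
193 hashes to 1; slot 1 is free → place at 1.
653 hashes to 8; slot 8 is free → place at 8.
459 hashes to 10; slot 10 is free → place at 10.
535 hashes to 15; slot 15 is free → place at 15.
691 hashes to 2; 2 taken → place at 3.
958 hashes to 1; 1,2,3 taken → place at 4.
997 hashes to 2; 2,3,4 taken → place at 5.
827 hashes to 2; 2,3,4,5 taken → place at 6.
Table: [—, 193, 963, 691, 958, 997, 827, —, 653, 913, 459, —, —, —, —, 535, —]

691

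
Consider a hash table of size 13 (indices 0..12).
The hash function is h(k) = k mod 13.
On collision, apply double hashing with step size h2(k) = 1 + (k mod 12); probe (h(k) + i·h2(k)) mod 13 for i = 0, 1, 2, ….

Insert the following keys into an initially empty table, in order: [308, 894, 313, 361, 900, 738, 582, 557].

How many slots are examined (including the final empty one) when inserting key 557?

6

308 hashes to 9; slot 9 is free -> place at 9.
894 hashes to 10; slot 10 is free -> place at 10.
313 hashes to 1; slot 1 is free -> place at 1.
361 hashes to 10, h2=2; 10 taken -> place at 12.
900 hashes to 3; slot 3 is free -> place at 3.
738 hashes to 10, h2=7; 10 taken -> place at 4.
582 hashes to 10, h2=7; 10,4 taken -> place at 11.
557 hashes to 11, h2=6; 11,4,10,3,9 taken -> place at 2.
Table: [_, 313, 557, 900, 738, _, _, _, _, 308, 894, 582, 361]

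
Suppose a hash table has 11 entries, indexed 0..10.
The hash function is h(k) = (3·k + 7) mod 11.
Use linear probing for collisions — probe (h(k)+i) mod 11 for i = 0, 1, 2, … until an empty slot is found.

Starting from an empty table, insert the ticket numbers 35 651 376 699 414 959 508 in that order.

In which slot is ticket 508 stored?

Insert 35: h=2, slot 2 empty → index 2.
Insert 651: h=2, slot 2 occupied → index 3.
Insert 376: h=2, slots 2,3 occupied → index 4.
Insert 699: h=3, slots 3,4 occupied → index 5.
Insert 414: h=6, slot 6 empty → index 6.
Insert 959: h=2, slots 2,3,4,5,6 occupied → index 7.
Insert 508: h=2, slots 2,3,4,5,6,7 occupied → index 8.
Table: [_, _, 35, 651, 376, 699, 414, 959, 508, _, _]

8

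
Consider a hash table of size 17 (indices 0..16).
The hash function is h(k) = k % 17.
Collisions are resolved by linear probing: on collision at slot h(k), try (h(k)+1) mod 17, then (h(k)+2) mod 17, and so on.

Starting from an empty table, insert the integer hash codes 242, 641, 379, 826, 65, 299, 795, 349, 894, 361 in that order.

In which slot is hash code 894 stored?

242: h=4 -> slot 4
641: h=12 -> slot 12
379: h=5 -> slot 5
826: h=10 -> slot 10
65: h=14 -> slot 14
299: h=10, probe 10,11 -> slot 11
795: h=13 -> slot 13
349: h=9 -> slot 9
894: h=10, probe 10,11,12,13,14,15 -> slot 15
361: h=4, probe 4,5,6 -> slot 6
Table: [—, —, —, —, 242, 379, 361, —, —, 349, 826, 299, 641, 795, 65, 894, —]

15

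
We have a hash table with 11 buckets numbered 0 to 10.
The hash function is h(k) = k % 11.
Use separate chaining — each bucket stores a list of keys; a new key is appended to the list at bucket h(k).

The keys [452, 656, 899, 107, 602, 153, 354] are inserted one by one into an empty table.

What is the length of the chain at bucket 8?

452 → bucket 1
656 → bucket 7
899 → bucket 8
107 → bucket 8 (collision)
602 → bucket 8 (collision)
153 → bucket 10
354 → bucket 2
Final buckets:
0: -
1: 452
2: 354
3: -
4: -
5: -
6: -
7: 656
8: 899 -> 107 -> 602
9: -
10: 153

3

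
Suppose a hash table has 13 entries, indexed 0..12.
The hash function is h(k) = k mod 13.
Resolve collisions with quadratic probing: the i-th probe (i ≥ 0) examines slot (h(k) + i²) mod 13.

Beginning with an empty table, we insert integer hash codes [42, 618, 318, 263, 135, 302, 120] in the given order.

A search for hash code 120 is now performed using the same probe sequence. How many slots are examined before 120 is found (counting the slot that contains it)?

42: h=3 => slot 3
618: h=7 => slot 7
318: h=6 => slot 6
263: h=3, probe 3,4 => slot 4
135: h=5 => slot 5
302: h=3, probe 3,4,7,12 => slot 12
120: h=3, probe 3,4,7,12,6,2 => slot 2
Table: [., ., 120, 42, 263, 135, 318, 618, ., ., ., ., 302]
Lookup 120: h=3, probe 3,4,7,12,6,2 → found at 2.

6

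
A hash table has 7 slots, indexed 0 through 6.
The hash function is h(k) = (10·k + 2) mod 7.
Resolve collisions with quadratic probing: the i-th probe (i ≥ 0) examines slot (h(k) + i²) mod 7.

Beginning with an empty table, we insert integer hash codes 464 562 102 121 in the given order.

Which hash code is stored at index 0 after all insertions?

464 hashes to 1; slot 1 is free => place at 1.
562 hashes to 1; 1 taken => place at 2.
102 hashes to 0; slot 0 is free => place at 0.
121 hashes to 1; 1,2 taken => place at 5.
Table: [102, 464, 562, _, _, 121, _]

102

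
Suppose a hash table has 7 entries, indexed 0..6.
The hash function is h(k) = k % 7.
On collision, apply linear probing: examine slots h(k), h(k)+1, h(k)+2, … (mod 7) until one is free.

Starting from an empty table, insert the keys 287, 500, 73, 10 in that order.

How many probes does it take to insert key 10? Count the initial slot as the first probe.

Insert 287: h=0, slot 0 empty => index 0.
Insert 500: h=3, slot 3 empty => index 3.
Insert 73: h=3, slot 3 occupied => index 4.
Insert 10: h=3, slots 3,4 occupied => index 5.
Table: [287, ., ., 500, 73, 10, .]

3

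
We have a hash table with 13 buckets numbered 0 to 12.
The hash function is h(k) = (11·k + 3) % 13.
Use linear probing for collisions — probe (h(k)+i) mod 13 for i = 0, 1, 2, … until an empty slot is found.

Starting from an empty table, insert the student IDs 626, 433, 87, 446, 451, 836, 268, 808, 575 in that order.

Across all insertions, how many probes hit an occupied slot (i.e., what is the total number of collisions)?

626 hashes to 12; slot 12 is free → place at 12.
433 hashes to 8; slot 8 is free → place at 8.
87 hashes to 11; slot 11 is free → place at 11.
446 hashes to 8; 8 taken → place at 9.
451 hashes to 11; 11,12 taken → place at 0.
836 hashes to 8; 8,9 taken → place at 10.
268 hashes to 0; 0 taken → place at 1.
808 hashes to 12; 12,0,1 taken → place at 2.
575 hashes to 10; 10,11,12,0,1,2 taken → place at 3.
Table: [451, 268, 808, 575, ., ., ., ., 433, 446, 836, 87, 626]

15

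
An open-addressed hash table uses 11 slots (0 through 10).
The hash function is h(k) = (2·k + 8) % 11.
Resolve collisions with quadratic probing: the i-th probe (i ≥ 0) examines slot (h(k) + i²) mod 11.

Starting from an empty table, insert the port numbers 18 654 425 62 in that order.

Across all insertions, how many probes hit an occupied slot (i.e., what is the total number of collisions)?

Insert 18: h=0, slot 0 empty → index 0.
Insert 654: h=7, slot 7 empty → index 7.
Insert 425: h=0, slot 0 occupied → index 1.
Insert 62: h=0, slots 0,1 occupied → index 4.
Table: [18, 425, _, _, 62, _, _, 654, _, _, _]

3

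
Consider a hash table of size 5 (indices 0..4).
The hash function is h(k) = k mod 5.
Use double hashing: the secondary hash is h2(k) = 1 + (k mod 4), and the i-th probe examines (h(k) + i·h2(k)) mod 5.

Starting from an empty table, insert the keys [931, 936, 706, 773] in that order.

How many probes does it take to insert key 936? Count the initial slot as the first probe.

931: h=1 → slot 1
936: h=1, h2=1, probe 1,2 → slot 2
706: h=1, h2=3, probe 1,4 → slot 4
773: h=3 → slot 3
Table: [∅, 931, 936, 773, 706]

2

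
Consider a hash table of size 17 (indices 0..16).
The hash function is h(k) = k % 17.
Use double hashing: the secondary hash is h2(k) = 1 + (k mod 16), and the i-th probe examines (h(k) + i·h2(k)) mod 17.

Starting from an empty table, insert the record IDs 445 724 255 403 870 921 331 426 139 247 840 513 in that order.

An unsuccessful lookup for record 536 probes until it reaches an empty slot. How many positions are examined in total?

Insert 445: h=3, slot 3 empty => index 3.
Insert 724: h=10, slot 10 empty => index 10.
Insert 255: h=0, slot 0 empty => index 0.
Insert 403: h=12, slot 12 empty => index 12.
Insert 870: h=3, h2=7, slots 3,10,0 occupied => index 7.
Insert 921: h=3, h2=10, slot 3 occupied => index 13.
Insert 331: h=8, slot 8 empty => index 8.
Insert 426: h=1, slot 1 empty => index 1.
Insert 139: h=3, h2=12, slot 3 occupied => index 15.
Insert 247: h=9, slot 9 empty => index 9.
Insert 840: h=7, h2=9, slot 7 occupied => index 16.
Insert 513: h=3, h2=2, slot 3 occupied => index 5.
Table: [255, 426, ∅, 445, ∅, 513, ∅, 870, 331, 247, 724, ∅, 403, 921, ∅, 139, 840]
Lookup 536: h=9, h2=9, probe 9,1,10,2 → slot 2 empty, not found.

4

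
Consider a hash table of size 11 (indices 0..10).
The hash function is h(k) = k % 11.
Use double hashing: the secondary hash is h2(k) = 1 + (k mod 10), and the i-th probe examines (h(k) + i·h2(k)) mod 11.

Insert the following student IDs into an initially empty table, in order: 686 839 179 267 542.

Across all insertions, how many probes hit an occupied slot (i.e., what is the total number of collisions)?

686: h=4 → slot 4
839: h=3 → slot 3
179: h=3, h2=10, probe 3,2 → slot 2
267: h=3, h2=8, probe 3,0 → slot 0
542: h=3, h2=3, probe 3,6 → slot 6
Table: [267, _, 179, 839, 686, _, 542, _, _, _, _]

3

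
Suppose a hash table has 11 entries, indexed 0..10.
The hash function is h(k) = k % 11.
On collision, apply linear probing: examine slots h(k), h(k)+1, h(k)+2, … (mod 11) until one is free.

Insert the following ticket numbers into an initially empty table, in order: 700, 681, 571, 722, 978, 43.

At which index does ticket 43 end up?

2

Insert 700: h=7, slot 7 empty → index 7.
Insert 681: h=10, slot 10 empty → index 10.
Insert 571: h=10, slot 10 occupied → index 0.
Insert 722: h=7, slot 7 occupied → index 8.
Insert 978: h=10, slots 10,0 occupied → index 1.
Insert 43: h=10, slots 10,0,1 occupied → index 2.
Table: [571, 978, 43, ∅, ∅, ∅, ∅, 700, 722, ∅, 681]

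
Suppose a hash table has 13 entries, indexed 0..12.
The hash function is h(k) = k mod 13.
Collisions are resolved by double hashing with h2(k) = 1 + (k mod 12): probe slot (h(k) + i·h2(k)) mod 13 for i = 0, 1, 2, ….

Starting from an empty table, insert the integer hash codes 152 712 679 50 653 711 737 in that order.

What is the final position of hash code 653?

2

152: h=9 -> slot 9
712: h=10 -> slot 10
679: h=3 -> slot 3
50: h=11 -> slot 11
653: h=3, h2=6, probe 3,9,2 -> slot 2
711: h=9, h2=4, probe 9,0 -> slot 0
737: h=9, h2=6, probe 9,2,8 -> slot 8
Table: [711, —, 653, 679, —, —, —, —, 737, 152, 712, 50, —]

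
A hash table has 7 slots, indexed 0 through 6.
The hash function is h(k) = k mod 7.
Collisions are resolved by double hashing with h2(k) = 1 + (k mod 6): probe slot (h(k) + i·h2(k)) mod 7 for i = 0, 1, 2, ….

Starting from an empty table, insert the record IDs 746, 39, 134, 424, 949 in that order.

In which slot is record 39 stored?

746 hashes to 4; slot 4 is free → place at 4.
39 hashes to 4, h2=4; 4 taken → place at 1.
134 hashes to 1, h2=3; 1,4 taken → place at 0.
424 hashes to 4, h2=5; 4 taken → place at 2.
949 hashes to 4, h2=2; 4 taken → place at 6.
Table: [134, 39, 424, ∅, 746, ∅, 949]

1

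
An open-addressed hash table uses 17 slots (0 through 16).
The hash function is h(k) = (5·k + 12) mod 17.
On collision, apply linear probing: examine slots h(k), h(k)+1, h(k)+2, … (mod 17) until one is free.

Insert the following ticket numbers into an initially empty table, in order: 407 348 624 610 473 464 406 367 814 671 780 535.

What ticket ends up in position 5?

406

407: h=7 => slot 7
348: h=1 => slot 1
624: h=4 => slot 4
610: h=2 => slot 2
473: h=14 => slot 14
464: h=3 => slot 3
406: h=2, probe 2,3,4,5 => slot 5
367: h=11 => slot 11
814: h=2, probe 2,3,4,5,6 => slot 6
671: h=1, probe 1,2,3,4,5,6,7,8 => slot 8
780: h=2, probe 2,3,4,5,6,7,8,9 => slot 9
535: h=1, probe 1,2,3,4,5,6,7,8,9,10 => slot 10
Table: [—, 348, 610, 464, 624, 406, 814, 407, 671, 780, 535, 367, —, —, 473, —, —]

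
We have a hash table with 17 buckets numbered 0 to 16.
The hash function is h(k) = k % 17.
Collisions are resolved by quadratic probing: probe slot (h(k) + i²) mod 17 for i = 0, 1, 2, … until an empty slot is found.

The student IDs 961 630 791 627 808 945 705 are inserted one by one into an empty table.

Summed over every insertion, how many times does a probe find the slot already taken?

Insert 961: h=9, slot 9 empty → index 9.
Insert 630: h=1, slot 1 empty → index 1.
Insert 791: h=9, slot 9 occupied → index 10.
Insert 627: h=15, slot 15 empty → index 15.
Insert 808: h=9, slots 9,10 occupied → index 13.
Insert 945: h=10, slot 10 occupied → index 11.
Insert 705: h=8, slot 8 empty → index 8.
Table: [-, 630, -, -, -, -, -, -, 705, 961, 791, 945, -, 808, -, 627, -]

4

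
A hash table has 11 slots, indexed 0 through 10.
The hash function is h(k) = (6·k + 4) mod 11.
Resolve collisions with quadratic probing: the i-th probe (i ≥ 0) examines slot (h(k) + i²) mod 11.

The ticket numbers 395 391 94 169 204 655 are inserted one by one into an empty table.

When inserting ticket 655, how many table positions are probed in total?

4

395 hashes to 9; slot 9 is free → place at 9.
391 hashes to 7; slot 7 is free → place at 7.
94 hashes to 7; 7 taken → place at 8.
169 hashes to 6; slot 6 is free → place at 6.
204 hashes to 7; 7,8 taken → place at 0.
655 hashes to 7; 7,8,0 taken → place at 5.
Table: [204, ∅, ∅, ∅, ∅, 655, 169, 391, 94, 395, ∅]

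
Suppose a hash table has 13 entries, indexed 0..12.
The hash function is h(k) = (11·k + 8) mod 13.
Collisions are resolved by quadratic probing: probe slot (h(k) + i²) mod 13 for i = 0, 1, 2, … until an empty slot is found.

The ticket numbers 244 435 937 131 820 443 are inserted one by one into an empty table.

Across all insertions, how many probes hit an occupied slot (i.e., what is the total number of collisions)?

6

Insert 244: h=1, slot 1 empty => index 1.
Insert 435: h=9, slot 9 empty => index 9.
Insert 937: h=6, slot 6 empty => index 6.
Insert 131: h=6, slot 6 occupied => index 7.
Insert 820: h=6, slots 6,7 occupied => index 10.
Insert 443: h=6, slots 6,7,10 occupied => index 2.
Table: [., 244, 443, ., ., ., 937, 131, ., 435, 820, ., .]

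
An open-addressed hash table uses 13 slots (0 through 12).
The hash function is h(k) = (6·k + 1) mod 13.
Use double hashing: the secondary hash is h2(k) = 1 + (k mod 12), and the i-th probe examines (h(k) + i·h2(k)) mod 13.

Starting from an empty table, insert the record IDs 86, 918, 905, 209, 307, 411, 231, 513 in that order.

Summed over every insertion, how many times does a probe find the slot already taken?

4

86 hashes to 10; slot 10 is free → place at 10.
918 hashes to 10, h2=7; 10 taken → place at 4.
905 hashes to 10, h2=6; 10 taken → place at 3.
209 hashes to 7; slot 7 is free → place at 7.
307 hashes to 10, h2=8; 10 taken → place at 5.
411 hashes to 10, h2=4; 10 taken → place at 1.
231 hashes to 9; slot 9 is free → place at 9.
513 hashes to 11; slot 11 is free → place at 11.
Table: [-, 411, -, 905, 918, 307, -, 209, -, 231, 86, 513, -]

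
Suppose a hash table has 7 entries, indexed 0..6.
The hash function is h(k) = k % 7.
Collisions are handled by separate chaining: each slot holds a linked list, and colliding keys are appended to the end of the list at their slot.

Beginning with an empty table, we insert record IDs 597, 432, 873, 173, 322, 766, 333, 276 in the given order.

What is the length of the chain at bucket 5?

3

Insert 597: h=2, bucket 2 empty -> new chain.
Insert 432: h=5, bucket 5 empty -> new chain.
Insert 873: h=5, bucket 5 nonempty -> append to chain.
Insert 173: h=5, bucket 5 nonempty -> append to chain.
Insert 322: h=0, bucket 0 empty -> new chain.
Insert 766: h=3, bucket 3 empty -> new chain.
Insert 333: h=4, bucket 4 empty -> new chain.
Insert 276: h=3, bucket 3 nonempty -> append to chain.
Final buckets:
0: 322
1: —
2: 597
3: 766 -> 276
4: 333
5: 432 -> 873 -> 173
6: —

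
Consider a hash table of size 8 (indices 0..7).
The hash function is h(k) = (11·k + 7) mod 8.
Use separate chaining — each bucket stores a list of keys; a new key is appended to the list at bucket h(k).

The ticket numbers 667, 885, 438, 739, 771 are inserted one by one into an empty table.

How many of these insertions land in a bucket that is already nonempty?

Insert 667: h=0, bucket 0 empty -> new chain.
Insert 885: h=6, bucket 6 empty -> new chain.
Insert 438: h=1, bucket 1 empty -> new chain.
Insert 739: h=0, bucket 0 nonempty -> append to chain.
Insert 771: h=0, bucket 0 nonempty -> append to chain.
Final buckets:
0: 667 -> 739 -> 771
1: 438
2: —
3: —
4: —
5: —
6: 885
7: —

2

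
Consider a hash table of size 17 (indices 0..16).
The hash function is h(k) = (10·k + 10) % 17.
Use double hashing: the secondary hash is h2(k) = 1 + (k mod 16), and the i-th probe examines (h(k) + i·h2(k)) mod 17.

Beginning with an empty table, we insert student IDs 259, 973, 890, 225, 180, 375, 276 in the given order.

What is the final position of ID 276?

4

259: h=16 => slot 16
973: h=16, h2=14, probe 16,13 => slot 13
890: h=2 => slot 2
225: h=16, h2=2, probe 16,1 => slot 1
180: h=8 => slot 8
375: h=3 => slot 3
276: h=16, h2=5, probe 16,4 => slot 4
Table: [-, 225, 890, 375, 276, -, -, -, 180, -, -, -, -, 973, -, -, 259]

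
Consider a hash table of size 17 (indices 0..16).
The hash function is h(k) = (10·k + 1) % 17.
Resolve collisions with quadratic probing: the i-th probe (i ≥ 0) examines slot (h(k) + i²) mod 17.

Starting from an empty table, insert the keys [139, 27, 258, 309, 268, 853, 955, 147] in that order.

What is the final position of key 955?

139 hashes to 14; slot 14 is free => place at 14.
27 hashes to 16; slot 16 is free => place at 16.
258 hashes to 14; 14 taken => place at 15.
309 hashes to 14; 14,15 taken => place at 1.
268 hashes to 12; slot 12 is free => place at 12.
853 hashes to 14; 14,15,1 taken => place at 6.
955 hashes to 14; 14,15,1,6 taken => place at 13.
147 hashes to 9; slot 9 is free => place at 9.
Table: [∅, 309, ∅, ∅, ∅, ∅, 853, ∅, ∅, 147, ∅, ∅, 268, 955, 139, 258, 27]

13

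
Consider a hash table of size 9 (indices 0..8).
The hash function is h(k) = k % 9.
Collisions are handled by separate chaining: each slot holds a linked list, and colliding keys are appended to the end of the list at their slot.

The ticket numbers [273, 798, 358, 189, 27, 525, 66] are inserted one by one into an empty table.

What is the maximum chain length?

Insert 273: h=3, bucket 3 empty -> new chain.
Insert 798: h=6, bucket 6 empty -> new chain.
Insert 358: h=7, bucket 7 empty -> new chain.
Insert 189: h=0, bucket 0 empty -> new chain.
Insert 27: h=0, bucket 0 nonempty -> append to chain.
Insert 525: h=3, bucket 3 nonempty -> append to chain.
Insert 66: h=3, bucket 3 nonempty -> append to chain.
Final buckets:
0: 189 -> 27
1: —
2: —
3: 273 -> 525 -> 66
4: —
5: —
6: 798
7: 358
8: —

3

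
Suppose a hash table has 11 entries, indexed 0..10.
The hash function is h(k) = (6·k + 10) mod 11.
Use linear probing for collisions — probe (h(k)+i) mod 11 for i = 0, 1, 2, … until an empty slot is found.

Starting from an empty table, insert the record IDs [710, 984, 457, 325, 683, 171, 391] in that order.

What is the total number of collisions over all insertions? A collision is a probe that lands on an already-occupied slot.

710 hashes to 2; slot 2 is free → place at 2.
984 hashes to 7; slot 7 is free → place at 7.
457 hashes to 2; 2 taken → place at 3.
325 hashes to 2; 2,3 taken → place at 4.
683 hashes to 5; slot 5 is free → place at 5.
171 hashes to 2; 2,3,4,5 taken → place at 6.
391 hashes to 2; 2,3,4,5,6,7 taken → place at 8.
Table: [-, -, 710, 457, 325, 683, 171, 984, 391, -, -]

13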